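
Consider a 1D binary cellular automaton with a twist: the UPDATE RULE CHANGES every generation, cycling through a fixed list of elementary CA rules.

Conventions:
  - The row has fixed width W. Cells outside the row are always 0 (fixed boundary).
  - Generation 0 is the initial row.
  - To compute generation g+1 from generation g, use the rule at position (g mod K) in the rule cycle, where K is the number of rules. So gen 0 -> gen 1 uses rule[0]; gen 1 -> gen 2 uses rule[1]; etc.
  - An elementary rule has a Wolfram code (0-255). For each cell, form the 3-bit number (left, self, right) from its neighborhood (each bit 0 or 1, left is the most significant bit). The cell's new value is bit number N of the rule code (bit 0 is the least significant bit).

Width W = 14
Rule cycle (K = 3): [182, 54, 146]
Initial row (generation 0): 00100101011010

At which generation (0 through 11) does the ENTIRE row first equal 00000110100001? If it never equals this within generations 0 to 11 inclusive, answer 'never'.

Gen 0: 00100101011010
Gen 1 (rule 182): 01111111100111
Gen 2 (rule 54): 10000000011000
Gen 3 (rule 146): 01000000100100
Gen 4 (rule 182): 11100001111110
Gen 5 (rule 54): 00010010000001
Gen 6 (rule 146): 00101101000010
Gen 7 (rule 182): 01110011100111
Gen 8 (rule 54): 10001100011000
Gen 9 (rule 146): 01010010100100
Gen 10 (rule 182): 11111111111110
Gen 11 (rule 54): 00000000000001

Answer: never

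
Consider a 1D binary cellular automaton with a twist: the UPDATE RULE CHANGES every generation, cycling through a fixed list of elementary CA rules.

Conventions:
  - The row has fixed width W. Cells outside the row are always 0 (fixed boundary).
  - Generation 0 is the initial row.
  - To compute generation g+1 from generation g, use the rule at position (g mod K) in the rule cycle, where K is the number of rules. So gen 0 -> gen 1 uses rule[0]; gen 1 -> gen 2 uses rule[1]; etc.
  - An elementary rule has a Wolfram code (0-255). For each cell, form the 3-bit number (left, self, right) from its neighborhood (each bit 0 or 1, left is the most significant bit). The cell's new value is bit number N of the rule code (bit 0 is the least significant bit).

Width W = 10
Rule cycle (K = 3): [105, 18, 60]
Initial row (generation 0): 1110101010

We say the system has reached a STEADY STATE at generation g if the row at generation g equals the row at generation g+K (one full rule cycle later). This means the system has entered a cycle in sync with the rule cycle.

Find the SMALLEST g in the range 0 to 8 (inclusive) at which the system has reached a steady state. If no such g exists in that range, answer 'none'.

Answer: 5

Derivation:
Gen 0: 1110101010
Gen 1 (rule 105): 1011010100
Gen 2 (rule 18): 0000000010
Gen 3 (rule 60): 0000000011
Gen 4 (rule 105): 1111111011
Gen 5 (rule 18): 0000000000
Gen 6 (rule 60): 0000000000
Gen 7 (rule 105): 1111111111
Gen 8 (rule 18): 0000000000
Gen 9 (rule 60): 0000000000
Gen 10 (rule 105): 1111111111
Gen 11 (rule 18): 0000000000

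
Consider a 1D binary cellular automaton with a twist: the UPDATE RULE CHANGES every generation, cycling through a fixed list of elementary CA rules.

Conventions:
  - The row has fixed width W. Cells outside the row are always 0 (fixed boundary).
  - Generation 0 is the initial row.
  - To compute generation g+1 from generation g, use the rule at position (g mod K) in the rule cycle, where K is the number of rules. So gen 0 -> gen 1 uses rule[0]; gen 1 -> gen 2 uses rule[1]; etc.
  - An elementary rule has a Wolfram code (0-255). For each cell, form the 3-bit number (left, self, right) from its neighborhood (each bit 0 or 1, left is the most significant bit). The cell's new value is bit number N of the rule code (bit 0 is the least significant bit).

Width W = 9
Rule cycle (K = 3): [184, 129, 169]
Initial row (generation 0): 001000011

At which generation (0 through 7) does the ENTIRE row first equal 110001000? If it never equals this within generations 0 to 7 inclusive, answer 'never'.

Answer: 2

Derivation:
Gen 0: 001000011
Gen 1 (rule 184): 000100010
Gen 2 (rule 129): 110001000
Gen 3 (rule 169): 100100011
Gen 4 (rule 184): 010010010
Gen 5 (rule 129): 000000000
Gen 6 (rule 169): 111111111
Gen 7 (rule 184): 111111110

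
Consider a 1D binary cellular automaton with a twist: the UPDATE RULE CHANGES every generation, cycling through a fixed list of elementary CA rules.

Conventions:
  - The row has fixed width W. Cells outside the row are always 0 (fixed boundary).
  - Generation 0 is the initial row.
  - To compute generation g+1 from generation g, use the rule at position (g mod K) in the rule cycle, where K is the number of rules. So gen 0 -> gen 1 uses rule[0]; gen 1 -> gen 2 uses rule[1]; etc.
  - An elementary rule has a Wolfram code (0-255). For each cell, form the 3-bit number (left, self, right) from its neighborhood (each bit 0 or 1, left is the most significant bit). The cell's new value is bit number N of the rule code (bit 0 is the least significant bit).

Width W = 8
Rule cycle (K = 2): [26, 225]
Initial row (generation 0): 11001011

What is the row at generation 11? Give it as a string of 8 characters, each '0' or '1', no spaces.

Answer: 01101000

Derivation:
Gen 0: 11001011
Gen 1 (rule 26): 10110010
Gen 2 (rule 225): 01010000
Gen 3 (rule 26): 10001000
Gen 4 (rule 225): 00100011
Gen 5 (rule 26): 01010110
Gen 6 (rule 225): 00101010
Gen 7 (rule 26): 01000001
Gen 8 (rule 225): 00011100
Gen 9 (rule 26): 00110010
Gen 10 (rule 225): 10010000
Gen 11 (rule 26): 01101000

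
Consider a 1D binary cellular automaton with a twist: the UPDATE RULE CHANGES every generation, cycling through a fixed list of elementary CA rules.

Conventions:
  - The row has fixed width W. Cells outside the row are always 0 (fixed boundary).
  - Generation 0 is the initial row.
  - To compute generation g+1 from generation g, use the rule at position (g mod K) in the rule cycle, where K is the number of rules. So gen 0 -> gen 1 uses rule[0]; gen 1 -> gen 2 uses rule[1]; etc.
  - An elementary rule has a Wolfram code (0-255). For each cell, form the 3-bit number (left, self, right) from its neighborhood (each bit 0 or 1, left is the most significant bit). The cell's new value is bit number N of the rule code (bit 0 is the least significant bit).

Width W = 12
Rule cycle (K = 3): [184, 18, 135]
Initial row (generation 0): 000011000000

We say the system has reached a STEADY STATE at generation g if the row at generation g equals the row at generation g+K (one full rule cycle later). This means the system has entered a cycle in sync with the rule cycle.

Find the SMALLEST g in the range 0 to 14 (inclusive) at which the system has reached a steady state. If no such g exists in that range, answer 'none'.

Gen 0: 000011000000
Gen 1 (rule 184): 000010100000
Gen 2 (rule 18): 000100010000
Gen 3 (rule 135): 111101110111
Gen 4 (rule 184): 111011101110
Gen 5 (rule 18): 000000000001
Gen 6 (rule 135): 111111111111
Gen 7 (rule 184): 111111111110
Gen 8 (rule 18): 000000000001
Gen 9 (rule 135): 111111111111
Gen 10 (rule 184): 111111111110
Gen 11 (rule 18): 000000000001
Gen 12 (rule 135): 111111111111
Gen 13 (rule 184): 111111111110
Gen 14 (rule 18): 000000000001
Gen 15 (rule 135): 111111111111
Gen 16 (rule 184): 111111111110
Gen 17 (rule 18): 000000000001

Answer: 5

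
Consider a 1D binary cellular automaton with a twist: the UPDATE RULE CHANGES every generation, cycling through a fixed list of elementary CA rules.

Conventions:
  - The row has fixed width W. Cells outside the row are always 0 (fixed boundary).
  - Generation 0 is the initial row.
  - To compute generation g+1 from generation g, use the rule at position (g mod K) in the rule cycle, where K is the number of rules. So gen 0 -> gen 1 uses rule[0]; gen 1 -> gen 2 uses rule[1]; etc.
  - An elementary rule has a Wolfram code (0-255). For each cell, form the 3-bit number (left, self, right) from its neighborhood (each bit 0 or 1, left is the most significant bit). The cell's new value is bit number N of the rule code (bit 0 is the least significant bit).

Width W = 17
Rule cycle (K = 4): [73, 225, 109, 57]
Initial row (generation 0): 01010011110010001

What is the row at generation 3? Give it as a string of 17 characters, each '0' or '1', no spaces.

Answer: 10001011110110101

Derivation:
Gen 0: 01010011110010001
Gen 1 (rule 73): 00000010010000100
Gen 2 (rule 225): 11111000000110001
Gen 3 (rule 109): 10001011110110101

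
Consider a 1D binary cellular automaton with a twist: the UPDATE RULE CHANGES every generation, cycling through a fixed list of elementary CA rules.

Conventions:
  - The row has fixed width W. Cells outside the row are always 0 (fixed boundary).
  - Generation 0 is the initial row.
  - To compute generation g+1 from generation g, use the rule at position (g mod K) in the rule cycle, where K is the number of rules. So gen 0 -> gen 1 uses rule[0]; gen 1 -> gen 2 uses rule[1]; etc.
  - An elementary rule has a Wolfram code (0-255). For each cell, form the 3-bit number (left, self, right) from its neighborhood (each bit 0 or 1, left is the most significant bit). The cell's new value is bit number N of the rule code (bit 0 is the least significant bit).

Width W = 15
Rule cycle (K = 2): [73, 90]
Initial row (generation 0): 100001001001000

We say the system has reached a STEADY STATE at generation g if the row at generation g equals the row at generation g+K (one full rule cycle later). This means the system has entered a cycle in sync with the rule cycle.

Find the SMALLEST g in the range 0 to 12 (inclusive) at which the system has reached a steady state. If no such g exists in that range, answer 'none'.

Answer: none

Derivation:
Gen 0: 100001001001000
Gen 1 (rule 73): 001100000000011
Gen 2 (rule 90): 011110000000111
Gen 3 (rule 73): 010010111110101
Gen 4 (rule 90): 101100100010000
Gen 5 (rule 73): 001100001000111
Gen 6 (rule 90): 011110010101101
Gen 7 (rule 73): 010010000001100
Gen 8 (rule 90): 101101000011110
Gen 9 (rule 73): 001100011010010
Gen 10 (rule 90): 011110111001101
Gen 11 (rule 73): 010010101001100
Gen 12 (rule 90): 101100000111110
Gen 13 (rule 73): 001101110100010
Gen 14 (rule 90): 011101010010101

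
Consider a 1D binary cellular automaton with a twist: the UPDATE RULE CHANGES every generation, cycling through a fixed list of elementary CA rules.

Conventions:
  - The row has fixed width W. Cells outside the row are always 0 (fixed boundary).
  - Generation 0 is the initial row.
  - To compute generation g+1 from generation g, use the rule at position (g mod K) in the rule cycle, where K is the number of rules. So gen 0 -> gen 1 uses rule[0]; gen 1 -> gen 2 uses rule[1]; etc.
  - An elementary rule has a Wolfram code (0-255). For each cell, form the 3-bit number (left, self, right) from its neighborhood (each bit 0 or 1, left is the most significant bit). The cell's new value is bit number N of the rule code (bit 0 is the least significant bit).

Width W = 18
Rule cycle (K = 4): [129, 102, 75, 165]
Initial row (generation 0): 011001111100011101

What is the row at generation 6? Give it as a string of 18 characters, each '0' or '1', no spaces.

Answer: 011011001010000011

Derivation:
Gen 0: 011001111100011101
Gen 1 (rule 129): 000000111001001000
Gen 2 (rule 102): 000001001011011000
Gen 3 (rule 75): 111110010011011011
Gen 4 (rule 165): 011100010000100100
Gen 5 (rule 129): 001001000110000001
Gen 6 (rule 102): 011011001010000011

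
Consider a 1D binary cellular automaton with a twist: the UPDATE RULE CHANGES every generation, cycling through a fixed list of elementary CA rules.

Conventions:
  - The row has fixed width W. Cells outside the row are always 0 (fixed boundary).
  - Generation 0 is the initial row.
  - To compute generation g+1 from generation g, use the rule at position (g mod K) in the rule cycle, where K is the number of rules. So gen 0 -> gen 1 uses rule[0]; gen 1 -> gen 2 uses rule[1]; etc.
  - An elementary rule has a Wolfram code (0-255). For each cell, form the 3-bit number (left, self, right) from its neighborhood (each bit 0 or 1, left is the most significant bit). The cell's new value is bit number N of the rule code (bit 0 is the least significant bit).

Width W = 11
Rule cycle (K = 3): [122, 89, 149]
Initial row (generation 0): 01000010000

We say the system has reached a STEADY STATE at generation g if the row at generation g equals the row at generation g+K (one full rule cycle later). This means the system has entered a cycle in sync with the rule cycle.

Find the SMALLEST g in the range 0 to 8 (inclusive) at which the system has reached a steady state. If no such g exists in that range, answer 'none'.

Gen 0: 01000010000
Gen 1 (rule 122): 10100101000
Gen 2 (rule 89): 00010000111
Gen 3 (rule 149): 11011110010
Gen 4 (rule 122): 11110011101
Gen 5 (rule 89): 10011010100
Gen 6 (rule 149): 11000010111
Gen 7 (rule 122): 11100101101
Gen 8 (rule 89): 10110001100
Gen 9 (rule 149): 10001100011
Gen 10 (rule 122): 01011110111
Gen 11 (rule 89): 00010010101

Answer: none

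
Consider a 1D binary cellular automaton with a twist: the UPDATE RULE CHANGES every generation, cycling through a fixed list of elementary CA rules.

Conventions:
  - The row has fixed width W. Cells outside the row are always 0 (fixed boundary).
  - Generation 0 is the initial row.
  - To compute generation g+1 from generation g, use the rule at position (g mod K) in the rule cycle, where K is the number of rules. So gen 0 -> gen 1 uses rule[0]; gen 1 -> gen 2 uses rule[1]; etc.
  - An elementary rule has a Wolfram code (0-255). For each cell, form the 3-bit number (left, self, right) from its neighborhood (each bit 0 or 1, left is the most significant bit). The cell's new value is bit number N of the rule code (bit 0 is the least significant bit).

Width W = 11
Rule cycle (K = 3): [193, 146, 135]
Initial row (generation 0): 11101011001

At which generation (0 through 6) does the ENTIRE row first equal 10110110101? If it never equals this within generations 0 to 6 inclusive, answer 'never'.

Answer: 3

Derivation:
Gen 0: 11101011001
Gen 1 (rule 193): 01100001000
Gen 2 (rule 146): 10010010100
Gen 3 (rule 135): 10110110101
Gen 4 (rule 193): 00010010000
Gen 5 (rule 146): 00101101000
Gen 6 (rule 135): 11100001011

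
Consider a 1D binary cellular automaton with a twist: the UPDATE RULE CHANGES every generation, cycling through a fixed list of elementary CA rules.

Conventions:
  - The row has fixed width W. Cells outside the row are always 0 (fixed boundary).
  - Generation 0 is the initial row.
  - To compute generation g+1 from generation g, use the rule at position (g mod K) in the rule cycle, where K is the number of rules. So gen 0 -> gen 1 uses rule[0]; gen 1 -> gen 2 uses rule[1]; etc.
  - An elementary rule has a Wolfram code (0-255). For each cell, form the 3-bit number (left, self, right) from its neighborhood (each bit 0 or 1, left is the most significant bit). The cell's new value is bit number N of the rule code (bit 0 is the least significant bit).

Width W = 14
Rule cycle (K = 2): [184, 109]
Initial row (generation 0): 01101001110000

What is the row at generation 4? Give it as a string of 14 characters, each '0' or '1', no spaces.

Gen 0: 01101001110000
Gen 1 (rule 184): 01010101101000
Gen 2 (rule 109): 01111111111011
Gen 3 (rule 184): 01111111110110
Gen 4 (rule 109): 01000000011110

Answer: 01000000011110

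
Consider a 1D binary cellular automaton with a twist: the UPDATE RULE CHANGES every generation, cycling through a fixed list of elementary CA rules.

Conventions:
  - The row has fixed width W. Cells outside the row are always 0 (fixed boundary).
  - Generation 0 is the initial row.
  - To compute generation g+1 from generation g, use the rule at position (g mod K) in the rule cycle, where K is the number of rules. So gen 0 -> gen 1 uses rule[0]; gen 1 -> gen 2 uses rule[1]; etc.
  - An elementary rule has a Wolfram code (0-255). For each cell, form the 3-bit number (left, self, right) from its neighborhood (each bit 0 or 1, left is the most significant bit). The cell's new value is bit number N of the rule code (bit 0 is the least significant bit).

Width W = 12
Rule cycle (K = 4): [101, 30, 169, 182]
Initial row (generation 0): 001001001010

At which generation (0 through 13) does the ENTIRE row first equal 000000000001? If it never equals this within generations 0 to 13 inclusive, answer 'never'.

Gen 0: 001001001010
Gen 1 (rule 101): 101001001110
Gen 2 (rule 30): 101111111001
Gen 3 (rule 169): 011111110000
Gen 4 (rule 182): 101111101000
Gen 5 (rule 101): 110000111011
Gen 6 (rule 30): 101001100010
Gen 7 (rule 169): 010001001000
Gen 8 (rule 182): 111011111100
Gen 9 (rule 101): 001100000101
Gen 10 (rule 30): 011010001101
Gen 11 (rule 169): 010100101010
Gen 12 (rule 182): 111111111111
Gen 13 (rule 101): 000000000001

Answer: 13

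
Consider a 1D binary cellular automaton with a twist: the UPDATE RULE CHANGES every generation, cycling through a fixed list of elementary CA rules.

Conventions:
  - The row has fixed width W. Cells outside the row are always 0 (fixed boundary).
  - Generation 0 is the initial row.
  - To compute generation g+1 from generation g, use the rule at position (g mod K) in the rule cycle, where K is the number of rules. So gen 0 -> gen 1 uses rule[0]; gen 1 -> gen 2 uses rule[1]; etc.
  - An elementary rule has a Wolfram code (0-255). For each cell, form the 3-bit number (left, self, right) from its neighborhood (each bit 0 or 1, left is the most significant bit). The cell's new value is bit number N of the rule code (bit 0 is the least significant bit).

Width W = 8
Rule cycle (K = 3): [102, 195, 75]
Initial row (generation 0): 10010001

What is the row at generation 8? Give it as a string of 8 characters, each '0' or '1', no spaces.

Gen 0: 10010001
Gen 1 (rule 102): 10110011
Gen 2 (rule 195): 00010101
Gen 3 (rule 75): 11100000
Gen 4 (rule 102): 00100000
Gen 5 (rule 195): 11001111
Gen 6 (rule 75): 11011001
Gen 7 (rule 102): 01101011
Gen 8 (rule 195): 10100001

Answer: 10100001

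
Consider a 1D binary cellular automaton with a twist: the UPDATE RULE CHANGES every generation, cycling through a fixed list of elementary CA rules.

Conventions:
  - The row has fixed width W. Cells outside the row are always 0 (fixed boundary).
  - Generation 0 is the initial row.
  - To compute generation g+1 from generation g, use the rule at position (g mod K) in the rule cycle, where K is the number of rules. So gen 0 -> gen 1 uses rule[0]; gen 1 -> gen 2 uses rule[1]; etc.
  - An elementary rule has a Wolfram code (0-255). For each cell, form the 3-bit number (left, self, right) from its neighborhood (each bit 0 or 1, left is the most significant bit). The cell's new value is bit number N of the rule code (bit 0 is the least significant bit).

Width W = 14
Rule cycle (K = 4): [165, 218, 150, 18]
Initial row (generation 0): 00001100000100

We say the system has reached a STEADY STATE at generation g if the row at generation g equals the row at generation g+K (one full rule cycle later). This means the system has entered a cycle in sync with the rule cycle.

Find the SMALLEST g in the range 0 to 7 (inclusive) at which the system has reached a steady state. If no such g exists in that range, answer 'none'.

Answer: 4

Derivation:
Gen 0: 00001100000100
Gen 1 (rule 165): 11100001110101
Gen 2 (rule 218): 11110011110000
Gen 3 (rule 150): 01101101101000
Gen 4 (rule 18): 10000000000100
Gen 5 (rule 165): 10111111110101
Gen 6 (rule 218): 00111111110000
Gen 7 (rule 150): 01011111101000
Gen 8 (rule 18): 10000000000100
Gen 9 (rule 165): 10111111110101
Gen 10 (rule 218): 00111111110000
Gen 11 (rule 150): 01011111101000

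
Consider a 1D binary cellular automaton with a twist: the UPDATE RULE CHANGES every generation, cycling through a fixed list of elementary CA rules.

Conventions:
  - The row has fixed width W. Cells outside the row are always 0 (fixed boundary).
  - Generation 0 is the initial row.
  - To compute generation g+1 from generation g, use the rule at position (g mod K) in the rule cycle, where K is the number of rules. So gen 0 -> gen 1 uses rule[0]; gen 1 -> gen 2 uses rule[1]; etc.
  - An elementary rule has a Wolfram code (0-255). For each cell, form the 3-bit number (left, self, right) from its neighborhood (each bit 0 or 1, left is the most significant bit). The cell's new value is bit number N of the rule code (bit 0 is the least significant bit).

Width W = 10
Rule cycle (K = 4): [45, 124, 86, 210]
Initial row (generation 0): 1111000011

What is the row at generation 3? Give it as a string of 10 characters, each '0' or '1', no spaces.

Gen 0: 1111000011
Gen 1 (rule 45): 1000011010
Gen 2 (rule 124): 1100011111
Gen 3 (rule 86): 0110100001

Answer: 0110100001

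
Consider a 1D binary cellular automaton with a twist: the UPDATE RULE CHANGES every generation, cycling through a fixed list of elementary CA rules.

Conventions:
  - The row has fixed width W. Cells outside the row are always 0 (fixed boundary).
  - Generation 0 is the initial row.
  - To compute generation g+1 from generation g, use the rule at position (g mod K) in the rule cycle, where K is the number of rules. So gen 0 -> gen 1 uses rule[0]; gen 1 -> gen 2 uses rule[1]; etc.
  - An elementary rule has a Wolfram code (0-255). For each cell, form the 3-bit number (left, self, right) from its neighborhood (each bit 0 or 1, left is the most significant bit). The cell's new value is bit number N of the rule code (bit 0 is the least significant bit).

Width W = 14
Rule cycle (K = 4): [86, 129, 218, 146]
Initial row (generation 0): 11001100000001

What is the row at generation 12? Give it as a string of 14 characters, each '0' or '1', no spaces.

Answer: 01111000000001

Derivation:
Gen 0: 11001100000001
Gen 1 (rule 86): 01110110000011
Gen 2 (rule 129): 00100000111000
Gen 3 (rule 218): 01010001111100
Gen 4 (rule 146): 10001010111010
Gen 5 (rule 86): 11011010001011
Gen 6 (rule 129): 00000000100000
Gen 7 (rule 218): 00000001010000
Gen 8 (rule 146): 00000010001000
Gen 9 (rule 86): 00000111011100
Gen 10 (rule 129): 11110010001001
Gen 11 (rule 218): 11111101010110
Gen 12 (rule 146): 01111000000001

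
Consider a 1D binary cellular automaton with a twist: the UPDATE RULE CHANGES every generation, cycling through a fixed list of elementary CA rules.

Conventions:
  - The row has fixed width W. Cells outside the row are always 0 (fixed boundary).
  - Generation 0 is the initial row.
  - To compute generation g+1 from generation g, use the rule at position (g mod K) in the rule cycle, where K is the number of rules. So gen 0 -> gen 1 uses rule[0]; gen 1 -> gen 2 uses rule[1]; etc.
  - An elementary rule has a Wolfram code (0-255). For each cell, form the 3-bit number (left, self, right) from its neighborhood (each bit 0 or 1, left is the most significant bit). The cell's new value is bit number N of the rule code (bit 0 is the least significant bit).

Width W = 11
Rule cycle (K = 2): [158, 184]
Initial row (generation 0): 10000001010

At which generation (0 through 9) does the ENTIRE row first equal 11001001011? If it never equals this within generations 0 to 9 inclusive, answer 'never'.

Gen 0: 10000001010
Gen 1 (rule 158): 11000011011
Gen 2 (rule 184): 10100010110
Gen 3 (rule 158): 10110110101
Gen 4 (rule 184): 01101101010
Gen 5 (rule 158): 11001001011
Gen 6 (rule 184): 10100100110
Gen 7 (rule 158): 10111111101
Gen 8 (rule 184): 01111111010
Gen 9 (rule 158): 11111110011

Answer: 5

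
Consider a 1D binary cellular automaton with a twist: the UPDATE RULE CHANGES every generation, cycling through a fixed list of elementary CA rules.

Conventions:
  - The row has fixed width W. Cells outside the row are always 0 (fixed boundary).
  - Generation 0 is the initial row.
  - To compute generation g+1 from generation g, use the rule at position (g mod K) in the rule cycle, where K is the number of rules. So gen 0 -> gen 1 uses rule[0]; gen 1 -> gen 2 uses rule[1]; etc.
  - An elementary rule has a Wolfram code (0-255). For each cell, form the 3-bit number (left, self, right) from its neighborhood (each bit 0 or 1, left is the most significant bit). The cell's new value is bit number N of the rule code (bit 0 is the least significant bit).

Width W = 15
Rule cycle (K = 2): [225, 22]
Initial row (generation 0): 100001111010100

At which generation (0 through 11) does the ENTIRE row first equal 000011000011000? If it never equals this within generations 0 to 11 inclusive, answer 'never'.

Answer: 4

Derivation:
Gen 0: 100001111010100
Gen 1 (rule 225): 001100111101001
Gen 2 (rule 22): 010011000001111
Gen 3 (rule 225): 000001011100111
Gen 4 (rule 22): 000011000011000
Gen 5 (rule 225): 111001011001011
Gen 6 (rule 22): 000111000111000
Gen 7 (rule 225): 110011010011011
Gen 8 (rule 22): 001100011100000
Gen 9 (rule 225): 100101001101111
Gen 10 (rule 22): 111101110000000
Gen 11 (rule 225): 011110110111111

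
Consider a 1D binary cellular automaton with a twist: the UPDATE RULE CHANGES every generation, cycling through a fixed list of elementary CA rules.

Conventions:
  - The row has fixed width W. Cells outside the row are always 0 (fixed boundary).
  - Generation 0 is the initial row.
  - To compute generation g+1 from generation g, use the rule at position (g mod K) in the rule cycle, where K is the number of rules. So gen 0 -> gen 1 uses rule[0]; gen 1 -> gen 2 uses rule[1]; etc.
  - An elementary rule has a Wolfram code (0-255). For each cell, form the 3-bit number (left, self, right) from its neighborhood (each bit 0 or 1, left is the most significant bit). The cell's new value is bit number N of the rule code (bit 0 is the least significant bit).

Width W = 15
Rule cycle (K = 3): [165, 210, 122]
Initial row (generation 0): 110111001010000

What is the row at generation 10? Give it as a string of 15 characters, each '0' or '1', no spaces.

Gen 0: 110111001010000
Gen 1 (rule 165): 001010001110111
Gen 2 (rule 210): 010001010110011
Gen 3 (rule 122): 101010101111111
Gen 4 (rule 165): 111111110111110
Gen 5 (rule 210): 011111110011111
Gen 6 (rule 122): 110000011110001
Gen 7 (rule 165): 000111001100101
Gen 8 (rule 210): 001011110111000
Gen 9 (rule 122): 010110011101100
Gen 10 (rule 165): 011000001010001

Answer: 011000001010001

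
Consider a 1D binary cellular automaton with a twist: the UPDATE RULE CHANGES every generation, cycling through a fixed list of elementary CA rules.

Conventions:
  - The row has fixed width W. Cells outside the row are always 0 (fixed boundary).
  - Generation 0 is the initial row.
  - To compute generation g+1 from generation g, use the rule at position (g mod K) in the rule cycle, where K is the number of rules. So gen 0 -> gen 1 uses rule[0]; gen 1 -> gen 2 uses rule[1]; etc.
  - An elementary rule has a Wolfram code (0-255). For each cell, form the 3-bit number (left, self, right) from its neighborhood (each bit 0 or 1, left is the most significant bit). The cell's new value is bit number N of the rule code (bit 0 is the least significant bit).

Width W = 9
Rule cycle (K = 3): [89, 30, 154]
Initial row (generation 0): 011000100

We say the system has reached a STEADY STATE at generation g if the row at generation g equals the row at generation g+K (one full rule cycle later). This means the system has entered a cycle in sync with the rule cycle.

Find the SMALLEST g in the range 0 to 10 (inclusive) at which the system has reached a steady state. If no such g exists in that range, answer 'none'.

Answer: none

Derivation:
Gen 0: 011000100
Gen 1 (rule 89): 011110011
Gen 2 (rule 30): 110001110
Gen 3 (rule 154): 101011101
Gen 4 (rule 89): 000010100
Gen 5 (rule 30): 000110110
Gen 6 (rule 154): 001100101
Gen 7 (rule 89): 101110000
Gen 8 (rule 30): 101001000
Gen 9 (rule 154): 000110100
Gen 10 (rule 89): 110110011
Gen 11 (rule 30): 100101110
Gen 12 (rule 154): 011001101
Gen 13 (rule 89): 011101100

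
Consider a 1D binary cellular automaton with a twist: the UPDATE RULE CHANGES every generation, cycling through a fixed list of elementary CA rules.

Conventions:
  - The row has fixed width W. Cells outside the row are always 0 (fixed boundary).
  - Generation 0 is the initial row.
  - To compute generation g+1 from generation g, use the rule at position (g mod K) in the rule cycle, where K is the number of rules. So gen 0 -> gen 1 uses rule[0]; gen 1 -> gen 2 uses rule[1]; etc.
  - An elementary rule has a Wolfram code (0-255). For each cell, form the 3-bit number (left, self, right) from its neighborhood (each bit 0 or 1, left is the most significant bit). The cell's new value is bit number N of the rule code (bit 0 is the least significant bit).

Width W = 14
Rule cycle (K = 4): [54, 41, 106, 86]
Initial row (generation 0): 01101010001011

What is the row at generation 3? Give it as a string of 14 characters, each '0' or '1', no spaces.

Answer: 00100001110010

Derivation:
Gen 0: 01101010001011
Gen 1 (rule 54): 10011111011100
Gen 2 (rule 41): 00010000110001
Gen 3 (rule 106): 00100001110010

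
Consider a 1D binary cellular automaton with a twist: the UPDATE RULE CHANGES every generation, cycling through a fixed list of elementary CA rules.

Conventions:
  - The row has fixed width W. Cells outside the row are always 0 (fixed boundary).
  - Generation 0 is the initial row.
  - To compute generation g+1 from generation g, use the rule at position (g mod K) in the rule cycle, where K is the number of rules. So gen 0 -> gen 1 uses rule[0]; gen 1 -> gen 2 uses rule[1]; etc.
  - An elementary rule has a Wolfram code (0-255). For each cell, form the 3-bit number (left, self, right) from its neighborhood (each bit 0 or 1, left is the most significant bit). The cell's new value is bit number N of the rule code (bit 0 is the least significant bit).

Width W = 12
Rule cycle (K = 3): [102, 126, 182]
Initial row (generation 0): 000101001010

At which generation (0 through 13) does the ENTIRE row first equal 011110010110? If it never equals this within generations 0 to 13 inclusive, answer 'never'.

Answer: never

Derivation:
Gen 0: 000101001010
Gen 1 (rule 102): 001111011110
Gen 2 (rule 126): 011001110011
Gen 3 (rule 182): 100110101100
Gen 4 (rule 102): 101011110100
Gen 5 (rule 126): 111110011110
Gen 6 (rule 182): 011101101101
Gen 7 (rule 102): 100110110111
Gen 8 (rule 126): 111111111101
Gen 9 (rule 182): 011111111011
Gen 10 (rule 102): 100000001101
Gen 11 (rule 126): 110000011111
Gen 12 (rule 182): 001000101110
Gen 13 (rule 102): 011001110010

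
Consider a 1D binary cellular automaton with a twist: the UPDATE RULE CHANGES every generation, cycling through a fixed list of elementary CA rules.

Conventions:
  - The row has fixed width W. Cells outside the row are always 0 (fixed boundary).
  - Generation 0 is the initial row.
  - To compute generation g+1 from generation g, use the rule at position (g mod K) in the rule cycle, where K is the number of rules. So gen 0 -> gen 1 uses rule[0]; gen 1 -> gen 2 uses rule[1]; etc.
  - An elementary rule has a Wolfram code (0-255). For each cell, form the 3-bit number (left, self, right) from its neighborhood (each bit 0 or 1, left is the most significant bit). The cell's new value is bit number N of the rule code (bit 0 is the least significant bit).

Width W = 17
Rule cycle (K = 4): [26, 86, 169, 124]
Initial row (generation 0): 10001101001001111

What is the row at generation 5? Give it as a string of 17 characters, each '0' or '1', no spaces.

Gen 0: 10001101001001111
Gen 1 (rule 26): 01011000110111000
Gen 2 (rule 86): 11001101010001100
Gen 3 (rule 169): 10001010100101001
Gen 4 (rule 124): 11001111110111101
Gen 5 (rule 26): 10111000000100000

Answer: 10111000000100000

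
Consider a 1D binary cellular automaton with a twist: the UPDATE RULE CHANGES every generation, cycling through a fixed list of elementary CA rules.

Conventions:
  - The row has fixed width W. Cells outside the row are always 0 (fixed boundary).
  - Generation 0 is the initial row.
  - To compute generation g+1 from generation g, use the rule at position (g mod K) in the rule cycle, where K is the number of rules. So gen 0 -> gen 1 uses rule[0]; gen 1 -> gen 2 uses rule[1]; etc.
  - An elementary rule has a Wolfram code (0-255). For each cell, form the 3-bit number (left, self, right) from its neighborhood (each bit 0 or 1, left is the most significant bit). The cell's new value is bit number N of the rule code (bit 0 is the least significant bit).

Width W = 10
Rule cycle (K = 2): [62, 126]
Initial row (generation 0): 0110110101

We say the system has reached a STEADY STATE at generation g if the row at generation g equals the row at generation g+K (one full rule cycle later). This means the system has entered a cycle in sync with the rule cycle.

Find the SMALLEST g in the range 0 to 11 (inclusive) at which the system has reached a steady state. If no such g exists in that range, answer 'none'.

Answer: none

Derivation:
Gen 0: 0110110101
Gen 1 (rule 62): 1101101111
Gen 2 (rule 126): 1111111001
Gen 3 (rule 62): 1000000111
Gen 4 (rule 126): 1100001101
Gen 5 (rule 62): 1010011011
Gen 6 (rule 126): 1111111111
Gen 7 (rule 62): 1000000000
Gen 8 (rule 126): 1100000000
Gen 9 (rule 62): 1010000000
Gen 10 (rule 126): 1111000000
Gen 11 (rule 62): 1000100000
Gen 12 (rule 126): 1101110000
Gen 13 (rule 62): 1011001000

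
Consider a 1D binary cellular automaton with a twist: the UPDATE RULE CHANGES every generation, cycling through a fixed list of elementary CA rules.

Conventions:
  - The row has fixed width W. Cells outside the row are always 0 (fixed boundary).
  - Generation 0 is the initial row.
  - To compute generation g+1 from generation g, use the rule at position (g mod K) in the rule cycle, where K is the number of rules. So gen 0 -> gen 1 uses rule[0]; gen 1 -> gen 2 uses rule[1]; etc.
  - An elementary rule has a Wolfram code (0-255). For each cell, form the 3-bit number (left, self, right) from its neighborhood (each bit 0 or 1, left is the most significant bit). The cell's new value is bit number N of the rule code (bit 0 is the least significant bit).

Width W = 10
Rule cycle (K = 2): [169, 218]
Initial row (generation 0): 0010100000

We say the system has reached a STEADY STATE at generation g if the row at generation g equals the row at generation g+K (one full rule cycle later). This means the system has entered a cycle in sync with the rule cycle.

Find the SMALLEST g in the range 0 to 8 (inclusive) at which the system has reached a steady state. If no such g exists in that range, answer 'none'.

Answer: 6

Derivation:
Gen 0: 0010100000
Gen 1 (rule 169): 1001001111
Gen 2 (rule 218): 0110111111
Gen 3 (rule 169): 0101111110
Gen 4 (rule 218): 1001111111
Gen 5 (rule 169): 0001111110
Gen 6 (rule 218): 0011111111
Gen 7 (rule 169): 1011111110
Gen 8 (rule 218): 0011111111
Gen 9 (rule 169): 1011111110
Gen 10 (rule 218): 0011111111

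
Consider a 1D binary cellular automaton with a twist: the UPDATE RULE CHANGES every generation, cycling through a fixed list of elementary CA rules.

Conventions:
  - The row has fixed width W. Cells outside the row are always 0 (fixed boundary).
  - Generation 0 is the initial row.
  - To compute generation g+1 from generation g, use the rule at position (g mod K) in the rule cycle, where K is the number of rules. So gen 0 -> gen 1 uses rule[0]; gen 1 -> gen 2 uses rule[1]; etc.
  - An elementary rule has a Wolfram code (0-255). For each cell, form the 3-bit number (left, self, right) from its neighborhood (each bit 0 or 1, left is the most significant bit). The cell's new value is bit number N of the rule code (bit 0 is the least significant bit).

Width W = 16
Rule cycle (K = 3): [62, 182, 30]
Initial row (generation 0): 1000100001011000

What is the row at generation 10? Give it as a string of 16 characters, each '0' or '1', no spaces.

Gen 0: 1000100001011000
Gen 1 (rule 62): 1101110011110100
Gen 2 (rule 182): 0010101101101110
Gen 3 (rule 30): 0110101001001001
Gen 4 (rule 62): 1101111111111111
Gen 5 (rule 182): 0010111111111110
Gen 6 (rule 30): 0110100000000001
Gen 7 (rule 62): 1101110000000011
Gen 8 (rule 182): 0010101000000100
Gen 9 (rule 30): 0110101100001110
Gen 10 (rule 62): 1101111010011001

Answer: 1101111010011001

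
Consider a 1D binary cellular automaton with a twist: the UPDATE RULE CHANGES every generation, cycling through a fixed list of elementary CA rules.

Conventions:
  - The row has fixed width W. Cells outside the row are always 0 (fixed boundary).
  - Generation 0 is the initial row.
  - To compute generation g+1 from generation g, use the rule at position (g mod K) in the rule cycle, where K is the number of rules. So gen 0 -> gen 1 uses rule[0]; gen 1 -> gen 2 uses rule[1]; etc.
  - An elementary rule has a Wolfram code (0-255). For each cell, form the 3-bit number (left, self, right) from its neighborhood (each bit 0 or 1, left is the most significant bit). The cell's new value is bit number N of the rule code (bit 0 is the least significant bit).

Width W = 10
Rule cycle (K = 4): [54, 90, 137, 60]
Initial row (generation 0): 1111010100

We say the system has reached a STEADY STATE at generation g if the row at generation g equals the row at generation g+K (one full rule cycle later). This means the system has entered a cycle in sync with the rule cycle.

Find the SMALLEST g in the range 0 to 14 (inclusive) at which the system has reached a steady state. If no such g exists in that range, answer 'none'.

Answer: 11

Derivation:
Gen 0: 1111010100
Gen 1 (rule 54): 0000111110
Gen 2 (rule 90): 0001100011
Gen 3 (rule 137): 1101001010
Gen 4 (rule 60): 1011101111
Gen 5 (rule 54): 1100010000
Gen 6 (rule 90): 1110101000
Gen 7 (rule 137): 1100000011
Gen 8 (rule 60): 1010000010
Gen 9 (rule 54): 1111000111
Gen 10 (rule 90): 1001101101
Gen 11 (rule 137): 0001001000
Gen 12 (rule 60): 0001101100
Gen 13 (rule 54): 0010010010
Gen 14 (rule 90): 0101101101
Gen 15 (rule 137): 0001001000
Gen 16 (rule 60): 0001101100
Gen 17 (rule 54): 0010010010
Gen 18 (rule 90): 0101101101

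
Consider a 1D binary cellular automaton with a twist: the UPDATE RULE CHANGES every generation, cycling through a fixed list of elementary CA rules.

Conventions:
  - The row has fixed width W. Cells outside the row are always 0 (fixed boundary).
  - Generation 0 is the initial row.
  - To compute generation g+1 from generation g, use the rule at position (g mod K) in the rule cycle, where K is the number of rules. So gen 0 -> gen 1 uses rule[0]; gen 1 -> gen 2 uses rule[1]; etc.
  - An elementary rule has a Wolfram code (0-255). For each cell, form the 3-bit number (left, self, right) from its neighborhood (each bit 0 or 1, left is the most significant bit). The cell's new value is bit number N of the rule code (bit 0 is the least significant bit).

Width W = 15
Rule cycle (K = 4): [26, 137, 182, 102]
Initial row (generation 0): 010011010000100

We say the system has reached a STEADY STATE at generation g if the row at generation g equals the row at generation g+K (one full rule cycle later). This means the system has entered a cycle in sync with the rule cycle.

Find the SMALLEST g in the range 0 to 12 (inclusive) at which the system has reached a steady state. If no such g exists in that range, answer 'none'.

Gen 0: 010011010000100
Gen 1 (rule 26): 101110001001010
Gen 2 (rule 137): 001100100000000
Gen 3 (rule 182): 010011110000000
Gen 4 (rule 102): 110100010000000
Gen 5 (rule 26): 100010101000000
Gen 6 (rule 137): 001000000011111
Gen 7 (rule 182): 011100000101110
Gen 8 (rule 102): 100100001110010
Gen 9 (rule 26): 011010011001101
Gen 10 (rule 137): 010000010001000
Gen 11 (rule 182): 111000111011100
Gen 12 (rule 102): 001001001100100
Gen 13 (rule 26): 010110111011010
Gen 14 (rule 137): 000100110010000
Gen 15 (rule 182): 001111001111000
Gen 16 (rule 102): 010001010001000

Answer: none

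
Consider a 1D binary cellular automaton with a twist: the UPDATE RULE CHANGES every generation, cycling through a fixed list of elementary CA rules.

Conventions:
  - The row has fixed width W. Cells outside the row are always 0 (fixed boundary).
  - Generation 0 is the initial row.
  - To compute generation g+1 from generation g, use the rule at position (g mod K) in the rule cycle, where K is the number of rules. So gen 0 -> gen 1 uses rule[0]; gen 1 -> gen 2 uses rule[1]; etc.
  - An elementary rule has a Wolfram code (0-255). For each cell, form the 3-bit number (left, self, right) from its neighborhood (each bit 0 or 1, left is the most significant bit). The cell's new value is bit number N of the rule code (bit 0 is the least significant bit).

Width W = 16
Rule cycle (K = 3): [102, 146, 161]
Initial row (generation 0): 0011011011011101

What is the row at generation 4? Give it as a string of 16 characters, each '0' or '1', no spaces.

Answer: 0100000001001100

Derivation:
Gen 0: 0011011011011101
Gen 1 (rule 102): 0101101101100111
Gen 2 (rule 146): 1000000000011010
Gen 3 (rule 161): 0011111111000100
Gen 4 (rule 102): 0100000001001100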